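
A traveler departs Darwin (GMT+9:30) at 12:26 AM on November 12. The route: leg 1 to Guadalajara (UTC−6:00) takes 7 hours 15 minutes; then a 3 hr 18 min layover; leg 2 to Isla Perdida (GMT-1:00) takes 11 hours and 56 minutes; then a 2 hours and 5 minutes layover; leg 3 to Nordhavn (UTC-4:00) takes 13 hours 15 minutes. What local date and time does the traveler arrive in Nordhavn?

12:45 AM on Nov 13

Convert departure to UTC: 12:26 AM − 9:30 = 2:56 PM UTC on Nov 11.
Add 7 hours and 15 minutes leg 1 → 10:11 PM UTC.
Add 3 hours and 18 minutes layover in Guadalajara → 1:29 AM UTC (Nov 12).
Add 11 hours 56 minutes leg 2 → 1:25 PM UTC.
Add 2 hours 5 minutes layover in Isla Perdida → 3:30 PM UTC.
Add 13 hours and 15 minutes leg 3 → 4:45 AM UTC (Nov 13).
Nordhavn is UTC−4:00, so local arrival = 4:45 AM − 4:00 = 12:45 AM on Nov 13.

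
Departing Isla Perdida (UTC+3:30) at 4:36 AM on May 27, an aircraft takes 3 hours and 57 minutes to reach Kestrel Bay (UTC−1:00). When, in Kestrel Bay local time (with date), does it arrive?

Kestrel Bay is 4:30 behind Isla Perdida.
After 3 hours 57 minutes it is 8:33 AM in Isla Perdida.
Shift by the zone difference: 8:33 AM − 4:30 = 4:03 AM on May 27 in Kestrel Bay.

4:03 AM on May 27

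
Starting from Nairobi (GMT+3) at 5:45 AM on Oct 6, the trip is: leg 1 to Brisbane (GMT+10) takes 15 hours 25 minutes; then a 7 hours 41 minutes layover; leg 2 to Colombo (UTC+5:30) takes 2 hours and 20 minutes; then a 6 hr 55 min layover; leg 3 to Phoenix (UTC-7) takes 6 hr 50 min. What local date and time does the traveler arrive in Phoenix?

Convert departure to UTC: 5:45 AM − 3:00 = 2:45 AM UTC on Oct 6.
Add 15 hours 25 minutes leg 1 → 6:10 PM UTC.
Add 7 hours and 41 minutes layover in Brisbane → 1:51 AM UTC (Oct 7).
Add 2 hours 20 minutes leg 2 → 4:11 AM UTC.
Add 6 hours and 55 minutes layover in Colombo → 11:06 AM UTC.
Add 6 hours and 50 minutes leg 3 → 5:56 PM UTC.
Phoenix is UTC−7:00, so local arrival = 5:56 PM − 7:00 = 10:56 AM on Oct 7.

10:56 AM on October 7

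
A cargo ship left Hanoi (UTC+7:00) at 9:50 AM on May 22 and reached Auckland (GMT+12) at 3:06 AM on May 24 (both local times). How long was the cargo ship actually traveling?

36 hours 16 minutes

Auckland is 5:00 ahead of Hanoi.
Clock-face elapsed time (ignoring zones) is 41 hours 16 minutes.
Actual elapsed = 41 hours 16 minutes − 5:00 = 36 hours 16 minutes.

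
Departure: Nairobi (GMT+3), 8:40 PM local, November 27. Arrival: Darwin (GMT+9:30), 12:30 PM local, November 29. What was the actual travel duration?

33 hours 20 minutes

Departure in UTC: 8:40 PM − 3:00 = 5:40 PM on Nov 27.
Arrival in UTC: 12:30 PM − 9:30 = 3:00 AM on Nov 29.
Elapsed = 3:00 AM − 5:40 PM (+2 days) = 33 hours 20 minutes.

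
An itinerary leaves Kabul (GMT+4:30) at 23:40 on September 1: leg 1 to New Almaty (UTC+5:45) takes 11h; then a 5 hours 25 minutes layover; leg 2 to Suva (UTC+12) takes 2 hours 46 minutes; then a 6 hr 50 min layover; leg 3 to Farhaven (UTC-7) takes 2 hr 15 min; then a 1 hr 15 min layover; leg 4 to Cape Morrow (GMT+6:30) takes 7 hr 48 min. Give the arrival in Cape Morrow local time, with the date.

Convert departure to UTC: 23:40 − 4:30 = 19:10 UTC on Sep 1.
Add 11 hours leg 1 → 06:10 UTC (Sep 2).
Add 5 hours 25 minutes layover in New Almaty → 11:35 UTC.
Add 2 hours 46 minutes leg 2 → 14:21 UTC.
Add 6 hours 50 minutes layover in Suva → 21:11 UTC.
Add 2 hours 15 minutes leg 3 → 23:26 UTC.
Add 1 hour 15 minutes layover in Farhaven → 00:41 UTC (Sep 3).
Add 7 hours and 48 minutes leg 4 → 08:29 UTC.
Cape Morrow is UTC+6:30, so local arrival = 08:29 + 6:30 = 14:59 on Sep 3.

14:59 on September 3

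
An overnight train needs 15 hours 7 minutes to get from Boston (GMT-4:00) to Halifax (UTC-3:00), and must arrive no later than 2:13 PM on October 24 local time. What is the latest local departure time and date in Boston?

10:06 PM on Oct 23

Target arrival in UTC: 2:13 PM + 3:00 = 5:13 PM on Oct 24.
Subtract 15 hours 7 minutes → departure 2:06 AM UTC on Oct 24.
Boston is UTC−4:00: 2:06 AM − 4:00 = 10:06 PM on Oct 23.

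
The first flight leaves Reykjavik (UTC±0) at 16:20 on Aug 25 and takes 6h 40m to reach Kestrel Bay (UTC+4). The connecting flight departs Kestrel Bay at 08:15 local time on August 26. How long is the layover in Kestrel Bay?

5 hours 15 minutes

Reykjavik is at UTC+0, so departure is already 16:20 UTC on Aug 25.
Add 6 hours and 40 minutes flight time → 23:00 UTC.
Kestrel Bay is UTC+4:00, so local arrival = 23:00 + 4:00 = 03:00 on Aug 26.
Layover = 08:15 − 03:00 = 5 hours 15 minutes.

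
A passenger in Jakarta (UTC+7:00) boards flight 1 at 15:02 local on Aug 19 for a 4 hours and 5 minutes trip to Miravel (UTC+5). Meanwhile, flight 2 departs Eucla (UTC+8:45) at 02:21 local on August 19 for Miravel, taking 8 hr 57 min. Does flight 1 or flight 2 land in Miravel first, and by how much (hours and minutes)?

the second, by 9 hours 34 minutes

Flight 1 in UTC: 15:02 − 7:00 = 08:02 on Aug 19.
+4 hours 5 minutes → arrive 12:07 UTC on Aug 19.
Flight 2 in UTC: 02:21 − 8:45 = 17:36 on Aug 18.
+8 hours 57 minutes → arrive 02:33 UTC on Aug 19.
Flight 2 lands earlier by 9 hours 34 minutes.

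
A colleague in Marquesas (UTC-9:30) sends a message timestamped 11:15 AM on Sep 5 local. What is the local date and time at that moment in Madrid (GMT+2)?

10:45 PM on September 5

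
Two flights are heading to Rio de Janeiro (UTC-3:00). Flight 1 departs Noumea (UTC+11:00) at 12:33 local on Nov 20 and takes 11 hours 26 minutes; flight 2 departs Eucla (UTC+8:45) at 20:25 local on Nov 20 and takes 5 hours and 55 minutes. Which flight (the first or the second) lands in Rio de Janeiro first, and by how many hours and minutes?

Flight 1 in UTC: 12:33 − 11:00 = 01:33 on Nov 20.
+11 hours 26 minutes → arrive 12:59 UTC on Nov 20.
Flight 2 in UTC: 20:25 − 8:45 = 11:40 on Nov 20.
+5 hours and 55 minutes → arrive 17:35 UTC on Nov 20.
Flight 1 lands earlier by 4 hours 36 minutes.

the first, by 4 hours 36 minutes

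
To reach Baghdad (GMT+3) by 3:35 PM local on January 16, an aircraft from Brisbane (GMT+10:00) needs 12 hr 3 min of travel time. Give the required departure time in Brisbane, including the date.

Target arrival in UTC: 3:35 PM − 3:00 = 12:35 PM on Jan 16.
Subtract 12 hours 3 minutes → departure 12:32 AM UTC on Jan 16.
Brisbane is UTC+10:00: 12:32 AM + 10:00 = 10:32 AM on Jan 16.

10:32 AM on January 16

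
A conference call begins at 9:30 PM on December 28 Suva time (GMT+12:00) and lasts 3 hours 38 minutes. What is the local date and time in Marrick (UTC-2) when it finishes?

Convert start to UTC: 9:30 PM − 12:00 = 9:30 AM UTC on Dec 28.
Add 3 hours and 38 minutes duration → 1:08 PM UTC.
Marrick is UTC−2:00, so local end time = 1:08 PM − 2:00 = 11:08 AM on Dec 28.

11:08 AM on December 28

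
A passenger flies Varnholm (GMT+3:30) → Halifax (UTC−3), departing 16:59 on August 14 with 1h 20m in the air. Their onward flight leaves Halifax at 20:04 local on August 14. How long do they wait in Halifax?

Convert departure to UTC: 16:59 − 3:30 = 13:29 UTC on Aug 14.
Add 1 hour and 20 minutes flight time → 14:49 UTC.
Halifax is UTC−3:00, so local arrival = 14:49 − 3:00 = 11:49 on Aug 14.
Layover = 20:04 − 11:49 = 8 hours 15 minutes.

8 hours 15 minutes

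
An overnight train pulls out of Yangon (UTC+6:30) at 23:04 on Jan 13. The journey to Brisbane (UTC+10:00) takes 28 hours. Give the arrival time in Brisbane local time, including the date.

Brisbane is 3:30 ahead of Yangon.
After 28 hours it is 03:04 (Jan 15) in Yangon.
Shift by the zone difference: 03:04 + 3:30 = 06:34 on Jan 15 in Brisbane.

06:34 on January 15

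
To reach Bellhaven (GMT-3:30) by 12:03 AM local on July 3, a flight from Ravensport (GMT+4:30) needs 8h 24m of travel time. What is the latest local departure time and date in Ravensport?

11:39 PM on July 2

Target arrival in UTC: 12:03 AM + 3:30 = 3:33 AM on Jul 3.
Subtract 8 hours and 24 minutes → departure 7:09 PM UTC on Jul 2.
Ravensport is UTC+4:30: 7:09 PM + 4:30 = 11:39 PM on Jul 2.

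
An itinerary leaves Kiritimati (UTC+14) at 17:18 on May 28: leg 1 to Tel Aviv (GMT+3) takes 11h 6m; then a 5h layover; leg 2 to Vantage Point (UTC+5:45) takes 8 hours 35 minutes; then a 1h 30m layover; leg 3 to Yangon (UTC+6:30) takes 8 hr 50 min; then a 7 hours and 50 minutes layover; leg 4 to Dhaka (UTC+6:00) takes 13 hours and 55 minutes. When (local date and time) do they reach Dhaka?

18:04 on May 30

Convert departure to UTC: 17:18 − 14:00 = 03:18 UTC on May 28.
Add 11 hours and 6 minutes leg 1 → 14:24 UTC.
Add 5 hours layover in Tel Aviv → 19:24 UTC.
Add 8 hours and 35 minutes leg 2 → 03:59 UTC (May 29).
Add 1 hour and 30 minutes layover in Vantage Point → 05:29 UTC.
Add 8 hours and 50 minutes leg 3 → 14:19 UTC.
Add 7 hours and 50 minutes layover in Yangon → 22:09 UTC.
Add 13 hours and 55 minutes leg 4 → 12:04 UTC (May 30).
Dhaka is UTC+6:00, so local arrival = 12:04 + 6:00 = 18:04 on May 30.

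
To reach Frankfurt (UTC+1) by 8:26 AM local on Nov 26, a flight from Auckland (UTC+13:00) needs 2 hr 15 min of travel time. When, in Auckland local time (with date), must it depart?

6:11 PM on November 26

Target arrival in UTC: 8:26 AM − 1:00 = 7:26 AM on Nov 26.
Subtract 2 hours 15 minutes → departure 5:11 AM UTC on Nov 26.
Auckland is UTC+13:00: 5:11 AM + 13:00 = 6:11 PM on Nov 26.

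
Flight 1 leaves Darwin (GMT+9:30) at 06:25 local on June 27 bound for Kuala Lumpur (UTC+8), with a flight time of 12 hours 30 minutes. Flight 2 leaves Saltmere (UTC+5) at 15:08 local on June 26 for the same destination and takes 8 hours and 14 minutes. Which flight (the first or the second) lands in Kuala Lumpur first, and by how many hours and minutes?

the second, by 15 hours 3 minutes

Flight 1 in UTC: 06:25 − 9:30 = 20:55 on Jun 26.
+12 hours 30 minutes → arrive 09:25 UTC on Jun 27.
Flight 2 in UTC: 15:08 − 5:00 = 10:08 on Jun 26.
+8 hours 14 minutes → arrive 18:22 UTC on Jun 26.
Flight 2 lands earlier by 15 hours 3 minutes.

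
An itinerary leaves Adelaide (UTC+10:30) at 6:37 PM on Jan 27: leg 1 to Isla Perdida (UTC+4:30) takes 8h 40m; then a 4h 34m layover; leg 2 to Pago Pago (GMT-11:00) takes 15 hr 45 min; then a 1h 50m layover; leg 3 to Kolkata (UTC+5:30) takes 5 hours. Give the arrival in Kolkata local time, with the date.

Convert departure to UTC: 6:37 PM − 10:30 = 8:07 AM UTC on Jan 27.
Add 8 hours 40 minutes leg 1 → 4:47 PM UTC.
Add 4 hours 34 minutes layover in Isla Perdida → 9:21 PM UTC.
Add 15 hours and 45 minutes leg 2 → 1:06 PM UTC (Jan 28).
Add 1 hour and 50 minutes layover in Pago Pago → 2:56 PM UTC.
Add 5 hours leg 3 → 7:56 PM UTC.
Kolkata is UTC+5:30, so local arrival = 7:56 PM + 5:30 = 1:26 AM on Jan 29.

1:26 AM on January 29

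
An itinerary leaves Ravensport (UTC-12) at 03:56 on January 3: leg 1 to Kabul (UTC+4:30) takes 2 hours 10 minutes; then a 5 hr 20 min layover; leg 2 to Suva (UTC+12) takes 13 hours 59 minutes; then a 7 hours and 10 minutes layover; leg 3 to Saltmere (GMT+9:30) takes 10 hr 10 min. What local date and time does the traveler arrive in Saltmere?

16:15 on Jan 5

Convert departure to UTC: 03:56 + 12:00 = 15:56 UTC on Jan 3.
Add 2 hours 10 minutes leg 1 → 18:06 UTC.
Add 5 hours and 20 minutes layover in Kabul → 23:26 UTC.
Add 13 hours and 59 minutes leg 2 → 13:25 UTC (Jan 4).
Add 7 hours 10 minutes layover in Suva → 20:35 UTC.
Add 10 hours and 10 minutes leg 3 → 06:45 UTC (Jan 5).
Saltmere is UTC+9:30, so local arrival = 06:45 + 9:30 = 16:15 on Jan 5.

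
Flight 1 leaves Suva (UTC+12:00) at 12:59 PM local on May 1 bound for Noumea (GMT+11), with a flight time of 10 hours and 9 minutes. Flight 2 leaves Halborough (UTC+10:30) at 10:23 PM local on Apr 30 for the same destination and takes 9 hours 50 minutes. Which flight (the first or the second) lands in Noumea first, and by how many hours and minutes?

the second, by 13 hours 25 minutes

Flight 1 in UTC: 12:59 PM − 12:00 = 12:59 AM on May 1.
+10 hours 9 minutes → arrive 11:08 AM UTC on May 1.
Flight 2 in UTC: 10:23 PM − 10:30 = 11:53 AM on Apr 30.
+9 hours 50 minutes → arrive 9:43 PM UTC on Apr 30.
Flight 2 lands earlier by 13 hours 25 minutes.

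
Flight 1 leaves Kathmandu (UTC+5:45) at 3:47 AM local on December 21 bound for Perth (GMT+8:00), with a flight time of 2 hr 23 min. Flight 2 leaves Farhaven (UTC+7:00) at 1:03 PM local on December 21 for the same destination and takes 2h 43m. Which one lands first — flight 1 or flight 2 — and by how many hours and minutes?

Flight 1 in UTC: 3:47 AM − 5:45 = 10:02 PM on Dec 20.
+2 hours 23 minutes → arrive 12:25 AM UTC on Dec 21.
Flight 2 in UTC: 1:03 PM − 7:00 = 6:03 AM on Dec 21.
+2 hours and 43 minutes → arrive 8:46 AM UTC on Dec 21.
Flight 1 lands earlier by 8 hours 21 minutes.

the first, by 8 hours 21 minutes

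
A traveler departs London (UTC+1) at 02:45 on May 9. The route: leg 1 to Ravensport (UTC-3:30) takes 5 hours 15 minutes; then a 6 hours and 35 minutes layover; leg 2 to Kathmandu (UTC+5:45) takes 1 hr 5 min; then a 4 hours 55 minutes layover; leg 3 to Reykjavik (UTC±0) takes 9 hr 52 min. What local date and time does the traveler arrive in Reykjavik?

Convert departure to UTC: 02:45 − 1:00 = 01:45 UTC on May 9.
Add 5 hours 15 minutes leg 1 → 07:00 UTC.
Add 6 hours and 35 minutes layover in Ravensport → 13:35 UTC.
Add 1 hour and 5 minutes leg 2 → 14:40 UTC.
Add 4 hours 55 minutes layover in Kathmandu → 19:35 UTC.
Add 9 hours and 52 minutes leg 3 → 05:27 UTC (May 10).
Reykjavik is UTC+0, so local arrival is the same: 05:27 on May 10.

05:27 on May 10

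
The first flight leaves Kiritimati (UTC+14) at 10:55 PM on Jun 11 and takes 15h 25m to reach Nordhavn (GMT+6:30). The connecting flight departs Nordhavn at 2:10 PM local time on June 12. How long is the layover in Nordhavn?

Convert departure to UTC: 10:55 PM − 14:00 = 8:55 AM UTC on Jun 11.
Add 15 hours 25 minutes flight time → 12:20 AM UTC (Jun 12).
Nordhavn is UTC+6:30, so local arrival = 12:20 AM + 6:30 = 6:50 AM on Jun 12.
Layover = 2:10 PM − 6:50 AM = 7 hours 20 minutes.

7 hours 20 minutes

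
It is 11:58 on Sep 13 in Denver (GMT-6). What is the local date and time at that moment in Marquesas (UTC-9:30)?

Marquesas is 3:30 behind Denver.
Shift by the zone difference: 11:58 − 3:30 = 08:28 on Sep 13 in Marquesas.

08:28 on Sep 13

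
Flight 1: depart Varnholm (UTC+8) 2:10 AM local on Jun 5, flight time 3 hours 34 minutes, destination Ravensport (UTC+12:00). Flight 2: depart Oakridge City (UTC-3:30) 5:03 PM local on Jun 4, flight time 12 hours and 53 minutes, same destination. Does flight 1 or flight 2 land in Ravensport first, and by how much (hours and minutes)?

the first, by 11 hours 42 minutes

Flight 1 in UTC: 2:10 AM − 8:00 = 6:10 PM on Jun 4.
+3 hours and 34 minutes → arrive 9:44 PM UTC on Jun 4.
Flight 2 in UTC: 5:03 PM + 3:30 = 8:33 PM on Jun 4.
+12 hours and 53 minutes → arrive 9:26 AM UTC on Jun 5.
Flight 1 lands earlier by 11 hours 42 minutes.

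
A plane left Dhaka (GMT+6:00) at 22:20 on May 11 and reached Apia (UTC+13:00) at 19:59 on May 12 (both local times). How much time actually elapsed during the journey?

14 hours 39 minutes

Departure in UTC: 22:20 − 6:00 = 16:20 on May 11.
Arrival in UTC: 19:59 − 13:00 = 06:59 on May 12.
Elapsed = 06:59 − 16:20 (+1 day) = 14 hours 39 minutes.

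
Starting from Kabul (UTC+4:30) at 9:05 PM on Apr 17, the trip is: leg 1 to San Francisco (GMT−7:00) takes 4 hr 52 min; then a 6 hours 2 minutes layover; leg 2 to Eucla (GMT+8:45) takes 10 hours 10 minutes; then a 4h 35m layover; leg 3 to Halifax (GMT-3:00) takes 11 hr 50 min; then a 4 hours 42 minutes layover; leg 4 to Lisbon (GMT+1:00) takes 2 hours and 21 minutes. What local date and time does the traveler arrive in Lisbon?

2:07 PM on Apr 19

Convert departure to UTC: 9:05 PM − 4:30 = 4:35 PM UTC on Apr 17.
Add 4 hours and 52 minutes leg 1 → 9:27 PM UTC.
Add 6 hours and 2 minutes layover in San Francisco → 3:29 AM UTC (Apr 18).
Add 10 hours and 10 minutes leg 2 → 1:39 PM UTC.
Add 4 hours and 35 minutes layover in Eucla → 6:14 PM UTC.
Add 11 hours 50 minutes leg 3 → 6:04 AM UTC (Apr 19).
Add 4 hours and 42 minutes layover in Halifax → 10:46 AM UTC.
Add 2 hours 21 minutes leg 4 → 1:07 PM UTC.
Lisbon is UTC+1:00, so local arrival = 1:07 PM + 1:00 = 2:07 PM on Apr 19.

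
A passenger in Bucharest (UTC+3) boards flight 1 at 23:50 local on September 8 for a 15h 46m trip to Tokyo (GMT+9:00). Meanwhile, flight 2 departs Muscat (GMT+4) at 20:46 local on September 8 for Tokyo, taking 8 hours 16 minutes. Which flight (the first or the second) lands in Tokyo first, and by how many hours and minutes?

the second, by 11 hours 34 minutes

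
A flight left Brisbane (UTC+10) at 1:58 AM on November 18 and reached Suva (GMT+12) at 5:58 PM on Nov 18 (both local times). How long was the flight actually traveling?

Departure in UTC: 1:58 AM − 10:00 = 3:58 PM on Nov 17.
Arrival in UTC: 5:58 PM − 12:00 = 5:58 AM on Nov 18.
Elapsed = 5:58 AM − 3:58 PM (+1 day) = 14 hours.

14 hours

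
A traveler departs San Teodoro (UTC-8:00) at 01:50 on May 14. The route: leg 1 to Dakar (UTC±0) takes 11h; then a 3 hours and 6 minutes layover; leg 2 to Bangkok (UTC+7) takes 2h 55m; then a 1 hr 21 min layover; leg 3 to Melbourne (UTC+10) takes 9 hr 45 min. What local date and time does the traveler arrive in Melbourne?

Convert departure to UTC: 01:50 + 8:00 = 09:50 UTC on May 14.
Add 11 hours leg 1 → 20:50 UTC.
Add 3 hours 6 minutes layover in Dakar → 23:56 UTC.
Add 2 hours 55 minutes leg 2 → 02:51 UTC (May 15).
Add 1 hour 21 minutes layover in Bangkok → 04:12 UTC.
Add 9 hours and 45 minutes leg 3 → 13:57 UTC.
Melbourne is UTC+10:00, so local arrival = 13:57 + 10:00 = 23:57 on May 15.

23:57 on May 15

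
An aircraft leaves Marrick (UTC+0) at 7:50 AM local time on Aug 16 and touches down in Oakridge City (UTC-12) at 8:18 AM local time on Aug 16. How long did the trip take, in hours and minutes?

Departure is already UTC: 7:50 AM on Aug 16.
Arrival in UTC: 8:18 AM + 12:00 = 8:18 PM on Aug 16.
Elapsed = 8:18 PM − 7:50 AM = 12 hours 28 minutes.

12 hours 28 minutes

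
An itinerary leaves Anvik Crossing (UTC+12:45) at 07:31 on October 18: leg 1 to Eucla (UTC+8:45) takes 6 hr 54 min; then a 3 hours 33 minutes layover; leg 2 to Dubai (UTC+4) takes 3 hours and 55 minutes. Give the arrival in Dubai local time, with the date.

13:08 on Oct 18

Convert departure to UTC: 07:31 − 12:45 = 18:46 UTC on Oct 17.
Add 6 hours and 54 minutes leg 1 → 01:40 UTC (Oct 18).
Add 3 hours 33 minutes layover in Eucla → 05:13 UTC.
Add 3 hours 55 minutes leg 2 → 09:08 UTC.
Dubai is UTC+4:00, so local arrival = 09:08 + 4:00 = 13:08 on Oct 18.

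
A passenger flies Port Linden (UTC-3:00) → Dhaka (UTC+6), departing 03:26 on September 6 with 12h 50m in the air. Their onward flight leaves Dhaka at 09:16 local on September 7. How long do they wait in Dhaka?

Convert departure to UTC: 03:26 + 3:00 = 06:26 UTC on Sep 6.
Add 12 hours 50 minutes flight time → 19:16 UTC.
Dhaka is UTC+6:00, so local arrival = 19:16 + 6:00 = 01:16 on Sep 7.
Layover = 09:16 − 01:16 = 8 hours.

8 hours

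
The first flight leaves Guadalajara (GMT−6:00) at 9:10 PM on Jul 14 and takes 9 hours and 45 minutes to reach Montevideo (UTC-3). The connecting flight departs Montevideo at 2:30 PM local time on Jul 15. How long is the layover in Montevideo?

Convert departure to UTC: 9:10 PM + 6:00 = 3:10 AM UTC on Jul 15.
Add 9 hours and 45 minutes flight time → 12:55 PM UTC.
Montevideo is UTC−3:00, so local arrival = 12:55 PM − 3:00 = 9:55 AM on Jul 15.
Layover = 2:30 PM − 9:55 AM = 4 hours 35 minutes.

4 hours 35 minutes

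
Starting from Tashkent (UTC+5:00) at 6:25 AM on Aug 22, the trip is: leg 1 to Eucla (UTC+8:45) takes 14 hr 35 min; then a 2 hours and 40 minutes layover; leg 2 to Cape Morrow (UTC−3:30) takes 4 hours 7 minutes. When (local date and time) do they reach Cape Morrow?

7:17 PM on Aug 22

Convert departure to UTC: 6:25 AM − 5:00 = 1:25 AM UTC on Aug 22.
Add 14 hours and 35 minutes leg 1 → 4:00 PM UTC.
Add 2 hours and 40 minutes layover in Eucla → 6:40 PM UTC.
Add 4 hours 7 minutes leg 2 → 10:47 PM UTC.
Cape Morrow is UTC−3:30, so local arrival = 10:47 PM − 3:30 = 7:17 PM on Aug 22.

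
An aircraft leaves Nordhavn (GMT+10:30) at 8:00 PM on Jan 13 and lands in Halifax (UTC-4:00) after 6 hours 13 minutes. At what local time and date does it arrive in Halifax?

Halifax is 14:30 behind Nordhavn.
After 6 hours and 13 minutes it is 2:13 AM (Jan 14) in Nordhavn.
Shift by the zone difference: 2:13 AM − 14:30 = 11:43 AM on Jan 13 in Halifax.

11:43 AM on January 13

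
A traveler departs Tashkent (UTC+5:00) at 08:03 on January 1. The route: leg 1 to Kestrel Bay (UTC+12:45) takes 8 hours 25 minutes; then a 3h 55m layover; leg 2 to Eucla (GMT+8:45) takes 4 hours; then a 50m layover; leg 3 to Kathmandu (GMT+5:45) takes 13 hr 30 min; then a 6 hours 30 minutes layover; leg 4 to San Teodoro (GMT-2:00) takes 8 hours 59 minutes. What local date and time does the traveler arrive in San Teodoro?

23:12 on January 2

Convert departure to UTC: 08:03 − 5:00 = 03:03 UTC on Jan 1.
Add 8 hours 25 minutes leg 1 → 11:28 UTC.
Add 3 hours and 55 minutes layover in Kestrel Bay → 15:23 UTC.
Add 4 hours leg 2 → 19:23 UTC.
Add 50 minutes layover in Eucla → 20:13 UTC.
Add 13 hours and 30 minutes leg 3 → 09:43 UTC (Jan 2).
Add 6 hours 30 minutes layover in Kathmandu → 16:13 UTC.
Add 8 hours 59 minutes leg 4 → 01:12 UTC (Jan 3).
San Teodoro is UTC−2:00, so local arrival = 01:12 − 2:00 = 23:12 on Jan 2.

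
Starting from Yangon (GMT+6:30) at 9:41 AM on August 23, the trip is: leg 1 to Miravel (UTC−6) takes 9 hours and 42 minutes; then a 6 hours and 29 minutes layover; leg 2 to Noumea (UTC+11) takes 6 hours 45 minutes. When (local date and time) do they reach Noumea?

Convert departure to UTC: 9:41 AM − 6:30 = 3:11 AM UTC on Aug 23.
Add 9 hours 42 minutes leg 1 → 12:53 PM UTC.
Add 6 hours and 29 minutes layover in Miravel → 7:22 PM UTC.
Add 6 hours and 45 minutes leg 2 → 2:07 AM UTC (Aug 24).
Noumea is UTC+11:00, so local arrival = 2:07 AM + 11:00 = 1:07 PM on Aug 24.

1:07 PM on August 24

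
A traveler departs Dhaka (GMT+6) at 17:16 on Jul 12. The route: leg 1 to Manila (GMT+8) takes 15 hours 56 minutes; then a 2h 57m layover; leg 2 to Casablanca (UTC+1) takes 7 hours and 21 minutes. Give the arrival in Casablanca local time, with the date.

Convert departure to UTC: 17:16 − 6:00 = 11:16 UTC on Jul 12.
Add 15 hours 56 minutes leg 1 → 03:12 UTC (Jul 13).
Add 2 hours and 57 minutes layover in Manila → 06:09 UTC.
Add 7 hours 21 minutes leg 2 → 13:30 UTC.
Casablanca is UTC+1:00, so local arrival = 13:30 + 1:00 = 14:30 on Jul 13.

14:30 on Jul 13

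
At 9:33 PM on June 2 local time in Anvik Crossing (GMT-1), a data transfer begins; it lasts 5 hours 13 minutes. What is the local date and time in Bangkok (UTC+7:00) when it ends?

10:46 AM on June 3

Bangkok is 8:00 ahead of Anvik Crossing.
After 5 hours 13 minutes it is 2:46 AM (Jun 3) in Anvik Crossing.
Shift by the zone difference: 2:46 AM + 8:00 = 10:46 AM on Jun 3 in Bangkok.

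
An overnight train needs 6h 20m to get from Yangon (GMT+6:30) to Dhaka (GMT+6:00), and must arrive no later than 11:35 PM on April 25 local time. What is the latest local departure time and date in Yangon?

5:45 PM on Apr 25

Target arrival in UTC: 11:35 PM − 6:00 = 5:35 PM on Apr 25.
Subtract 6 hours 20 minutes → departure 11:15 AM UTC on Apr 25.
Yangon is UTC+6:30: 11:15 AM + 6:30 = 5:45 PM on Apr 25.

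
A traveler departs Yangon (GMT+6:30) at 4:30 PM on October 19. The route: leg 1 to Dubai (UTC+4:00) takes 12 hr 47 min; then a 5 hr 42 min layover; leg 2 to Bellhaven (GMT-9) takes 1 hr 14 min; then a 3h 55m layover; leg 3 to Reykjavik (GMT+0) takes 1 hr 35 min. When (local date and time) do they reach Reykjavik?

Convert departure to UTC: 4:30 PM − 6:30 = 10:00 AM UTC on Oct 19.
Add 12 hours and 47 minutes leg 1 → 10:47 PM UTC.
Add 5 hours 42 minutes layover in Dubai → 4:29 AM UTC (Oct 20).
Add 1 hour and 14 minutes leg 2 → 5:43 AM UTC.
Add 3 hours 55 minutes layover in Bellhaven → 9:38 AM UTC.
Add 1 hour 35 minutes leg 3 → 11:13 AM UTC.
Reykjavik is UTC+0, so local arrival is the same: 11:13 AM on Oct 20.

11:13 AM on Oct 20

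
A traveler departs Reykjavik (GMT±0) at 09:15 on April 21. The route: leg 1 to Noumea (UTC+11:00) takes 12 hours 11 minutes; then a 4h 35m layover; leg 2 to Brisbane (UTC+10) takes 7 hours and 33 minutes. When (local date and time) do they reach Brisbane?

19:34 on Apr 22

Reykjavik is at UTC+0, so departure is already 09:15 UTC on Apr 21.
Add 12 hours 11 minutes leg 1 → 21:26 UTC.
Add 4 hours and 35 minutes layover in Noumea → 02:01 UTC (Apr 22).
Add 7 hours and 33 minutes leg 2 → 09:34 UTC.
Brisbane is UTC+10:00, so local arrival = 09:34 + 10:00 = 19:34 on Apr 22.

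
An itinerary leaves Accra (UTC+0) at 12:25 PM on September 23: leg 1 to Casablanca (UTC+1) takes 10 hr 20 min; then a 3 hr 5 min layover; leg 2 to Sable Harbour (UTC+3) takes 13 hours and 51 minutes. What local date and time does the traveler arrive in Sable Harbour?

6:41 PM on September 24

Accra is at UTC+0, so departure is already 12:25 PM UTC on Sep 23.
Add 10 hours and 20 minutes leg 1 → 10:45 PM UTC.
Add 3 hours 5 minutes layover in Casablanca → 1:50 AM UTC (Sep 24).
Add 13 hours 51 minutes leg 2 → 3:41 PM UTC.
Sable Harbour is UTC+3:00, so local arrival = 3:41 PM + 3:00 = 6:41 PM on Sep 24.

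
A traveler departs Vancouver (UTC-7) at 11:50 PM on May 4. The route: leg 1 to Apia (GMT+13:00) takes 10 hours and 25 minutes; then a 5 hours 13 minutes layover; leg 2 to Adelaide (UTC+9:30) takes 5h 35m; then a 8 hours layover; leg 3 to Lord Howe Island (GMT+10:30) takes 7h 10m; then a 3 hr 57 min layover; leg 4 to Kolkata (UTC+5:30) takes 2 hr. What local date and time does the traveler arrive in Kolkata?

6:40 AM on May 7

Convert departure to UTC: 11:50 PM + 7:00 = 6:50 AM UTC on May 5.
Add 10 hours 25 minutes leg 1 → 5:15 PM UTC.
Add 5 hours 13 minutes layover in Apia → 10:28 PM UTC.
Add 5 hours 35 minutes leg 2 → 4:03 AM UTC (May 6).
Add 8 hours layover in Adelaide → 12:03 PM UTC.
Add 7 hours 10 minutes leg 3 → 7:13 PM UTC.
Add 3 hours 57 minutes layover in Lord Howe Island → 11:10 PM UTC.
Add 2 hours leg 4 → 1:10 AM UTC (May 7).
Kolkata is UTC+5:30, so local arrival = 1:10 AM + 5:30 = 6:40 AM on May 7.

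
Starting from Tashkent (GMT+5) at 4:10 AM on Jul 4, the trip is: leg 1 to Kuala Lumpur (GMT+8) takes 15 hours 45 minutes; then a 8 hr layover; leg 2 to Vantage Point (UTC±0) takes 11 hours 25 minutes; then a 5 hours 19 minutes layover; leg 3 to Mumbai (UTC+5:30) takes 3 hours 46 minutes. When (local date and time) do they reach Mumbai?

Convert departure to UTC: 4:10 AM − 5:00 = 11:10 PM UTC on Jul 3.
Add 15 hours 45 minutes leg 1 → 2:55 PM UTC (Jul 4).
Add 8 hours layover in Kuala Lumpur → 10:55 PM UTC.
Add 11 hours 25 minutes leg 2 → 10:20 AM UTC (Jul 5).
Add 5 hours 19 minutes layover in Vantage Point → 3:39 PM UTC.
Add 3 hours 46 minutes leg 3 → 7:25 PM UTC.
Mumbai is UTC+5:30, so local arrival = 7:25 PM + 5:30 = 12:55 AM on Jul 6.

12:55 AM on July 6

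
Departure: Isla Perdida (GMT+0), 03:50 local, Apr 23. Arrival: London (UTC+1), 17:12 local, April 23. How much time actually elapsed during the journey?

12 hours 22 minutes

Departure is already UTC: 03:50 on Apr 23.
Arrival in UTC: 17:12 − 1:00 = 16:12 on Apr 23.
Elapsed = 16:12 − 03:50 = 12 hours 22 minutes.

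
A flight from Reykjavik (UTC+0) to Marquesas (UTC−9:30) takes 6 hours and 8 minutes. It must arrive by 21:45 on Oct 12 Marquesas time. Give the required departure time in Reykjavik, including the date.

Target arrival in UTC: 21:45 + 9:30 = 07:15 on Oct 13.
Subtract 6 hours 8 minutes → departure 01:07 UTC on Oct 13.
Reykjavik is UTC+0, so departure is 01:07 on Oct 13.

01:07 on Oct 13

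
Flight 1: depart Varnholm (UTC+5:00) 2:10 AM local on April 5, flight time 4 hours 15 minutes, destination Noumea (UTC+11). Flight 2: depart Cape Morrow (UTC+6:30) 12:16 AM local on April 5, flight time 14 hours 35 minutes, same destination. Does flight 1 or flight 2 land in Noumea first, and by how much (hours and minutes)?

the first, by 6 hours 56 minutes

Flight 1 in UTC: 2:10 AM − 5:00 = 9:10 PM on Apr 4.
+4 hours 15 minutes → arrive 1:25 AM UTC on Apr 5.
Flight 2 in UTC: 12:16 AM − 6:30 = 5:46 PM on Apr 4.
+14 hours and 35 minutes → arrive 8:21 AM UTC on Apr 5.
Flight 1 lands earlier by 6 hours 56 minutes.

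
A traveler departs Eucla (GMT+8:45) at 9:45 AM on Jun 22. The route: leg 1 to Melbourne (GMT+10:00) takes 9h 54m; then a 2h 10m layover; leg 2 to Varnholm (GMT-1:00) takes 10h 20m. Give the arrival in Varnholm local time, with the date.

10:24 PM on June 22

Convert departure to UTC: 9:45 AM − 8:45 = 1:00 AM UTC on Jun 22.
Add 9 hours 54 minutes leg 1 → 10:54 AM UTC.
Add 2 hours and 10 minutes layover in Melbourne → 1:04 PM UTC.
Add 10 hours 20 minutes leg 2 → 11:24 PM UTC.
Varnholm is UTC−1:00, so local arrival = 11:24 PM − 1:00 = 10:24 PM on Jun 22.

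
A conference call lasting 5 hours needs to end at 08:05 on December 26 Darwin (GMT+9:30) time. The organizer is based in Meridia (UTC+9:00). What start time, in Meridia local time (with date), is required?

02:35 on December 26

Target end time in UTC: 08:05 − 9:30 = 22:35 on Dec 25.
Subtract 5 hours → start 17:35 UTC on Dec 25.
Meridia is UTC+9:00: 17:35 + 9:00 = 02:35 on Dec 26.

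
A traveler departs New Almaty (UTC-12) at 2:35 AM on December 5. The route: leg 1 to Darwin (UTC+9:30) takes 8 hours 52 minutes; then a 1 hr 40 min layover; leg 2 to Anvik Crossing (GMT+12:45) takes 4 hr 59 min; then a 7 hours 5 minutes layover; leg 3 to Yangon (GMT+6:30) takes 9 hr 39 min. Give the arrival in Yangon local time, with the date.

Convert departure to UTC: 2:35 AM + 12:00 = 2:35 PM UTC on Dec 5.
Add 8 hours and 52 minutes leg 1 → 11:27 PM UTC.
Add 1 hour and 40 minutes layover in Darwin → 1:07 AM UTC (Dec 6).
Add 4 hours and 59 minutes leg 2 → 6:06 AM UTC.
Add 7 hours and 5 minutes layover in Anvik Crossing → 1:11 PM UTC.
Add 9 hours 39 minutes leg 3 → 10:50 PM UTC.
Yangon is UTC+6:30, so local arrival = 10:50 PM + 6:30 = 5:20 AM on Dec 7.

5:20 AM on December 7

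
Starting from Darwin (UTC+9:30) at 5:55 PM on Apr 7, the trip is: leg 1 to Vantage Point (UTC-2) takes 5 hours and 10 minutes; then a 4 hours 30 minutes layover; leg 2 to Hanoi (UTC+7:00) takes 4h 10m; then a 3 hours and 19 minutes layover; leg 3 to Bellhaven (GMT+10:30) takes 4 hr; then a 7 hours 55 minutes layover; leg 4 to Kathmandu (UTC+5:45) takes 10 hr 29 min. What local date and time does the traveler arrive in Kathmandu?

5:43 AM on Apr 9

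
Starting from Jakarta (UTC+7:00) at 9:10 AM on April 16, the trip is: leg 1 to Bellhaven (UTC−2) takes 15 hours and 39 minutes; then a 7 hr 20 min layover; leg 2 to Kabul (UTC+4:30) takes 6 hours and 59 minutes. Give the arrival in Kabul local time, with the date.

12:38 PM on April 17

Convert departure to UTC: 9:10 AM − 7:00 = 2:10 AM UTC on Apr 16.
Add 15 hours 39 minutes leg 1 → 5:49 PM UTC.
Add 7 hours 20 minutes layover in Bellhaven → 1:09 AM UTC (Apr 17).
Add 6 hours 59 minutes leg 2 → 8:08 AM UTC.
Kabul is UTC+4:30, so local arrival = 8:08 AM + 4:30 = 12:38 PM on Apr 17.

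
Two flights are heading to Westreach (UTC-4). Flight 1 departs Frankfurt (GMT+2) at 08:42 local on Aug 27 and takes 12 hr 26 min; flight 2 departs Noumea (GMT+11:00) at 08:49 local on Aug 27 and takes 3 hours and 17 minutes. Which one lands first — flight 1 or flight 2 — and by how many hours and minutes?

Flight 1 in UTC: 08:42 − 2:00 = 06:42 on Aug 27.
+12 hours 26 minutes → arrive 19:08 UTC on Aug 27.
Flight 2 in UTC: 08:49 − 11:00 = 21:49 on Aug 26.
+3 hours 17 minutes → arrive 01:06 UTC on Aug 27.
Flight 2 lands earlier by 18 hours 2 minutes.

the second, by 18 hours 2 minutes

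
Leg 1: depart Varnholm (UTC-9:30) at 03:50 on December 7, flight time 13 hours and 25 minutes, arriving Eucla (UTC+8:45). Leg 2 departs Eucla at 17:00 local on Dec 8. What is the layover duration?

Convert departure to UTC: 03:50 + 9:30 = 13:20 UTC on Dec 7.
Add 13 hours and 25 minutes flight time → 02:45 UTC (Dec 8).
Eucla is UTC+8:45, so local arrival = 02:45 + 8:45 = 11:30 on Dec 8.
Layover = 17:00 − 11:30 = 5 hours 30 minutes.

5 hours 30 minutes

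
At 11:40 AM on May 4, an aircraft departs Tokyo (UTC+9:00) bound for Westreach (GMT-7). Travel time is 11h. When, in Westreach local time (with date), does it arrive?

Convert departure to UTC: 11:40 AM − 9:00 = 2:40 AM UTC on May 4.
Add 11 hours travel time → 1:40 PM UTC.
Westreach is UTC−7:00, so local arrival = 1:40 PM − 7:00 = 6:40 AM on May 4.

6:40 AM on May 4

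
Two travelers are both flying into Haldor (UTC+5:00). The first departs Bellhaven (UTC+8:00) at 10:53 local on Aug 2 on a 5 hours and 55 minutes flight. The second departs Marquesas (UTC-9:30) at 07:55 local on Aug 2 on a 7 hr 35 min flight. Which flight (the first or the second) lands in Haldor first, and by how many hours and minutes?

the first, by 16 hours 12 minutes

Flight 1 in UTC: 10:53 − 8:00 = 02:53 on Aug 2.
+5 hours and 55 minutes → arrive 08:48 UTC on Aug 2.
Flight 2 in UTC: 07:55 + 9:30 = 17:25 on Aug 2.
+7 hours 35 minutes → arrive 01:00 UTC on Aug 3.
Flight 1 lands earlier by 16 hours 12 minutes.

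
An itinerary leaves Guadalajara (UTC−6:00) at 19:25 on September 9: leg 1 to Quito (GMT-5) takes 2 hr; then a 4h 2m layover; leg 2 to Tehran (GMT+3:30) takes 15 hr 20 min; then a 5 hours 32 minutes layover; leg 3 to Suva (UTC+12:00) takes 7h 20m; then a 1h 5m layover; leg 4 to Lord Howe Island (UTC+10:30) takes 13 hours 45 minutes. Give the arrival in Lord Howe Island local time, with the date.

Convert departure to UTC: 19:25 + 6:00 = 01:25 UTC on Sep 10.
Add 2 hours leg 1 → 03:25 UTC.
Add 4 hours 2 minutes layover in Quito → 07:27 UTC.
Add 15 hours 20 minutes leg 2 → 22:47 UTC.
Add 5 hours and 32 minutes layover in Tehran → 04:19 UTC (Sep 11).
Add 7 hours 20 minutes leg 3 → 11:39 UTC.
Add 1 hour and 5 minutes layover in Suva → 12:44 UTC.
Add 13 hours and 45 minutes leg 4 → 02:29 UTC (Sep 12).
Lord Howe Island is UTC+10:30, so local arrival = 02:29 + 10:30 = 12:59 on Sep 12.

12:59 on September 12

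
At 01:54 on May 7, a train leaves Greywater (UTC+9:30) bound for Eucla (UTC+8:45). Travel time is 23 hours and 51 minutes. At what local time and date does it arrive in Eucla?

01:00 on May 8

Eucla is 0:45 behind Greywater.
After 23 hours and 51 minutes it is 01:45 (May 8) in Greywater.
Shift by the zone difference: 01:45 − 0:45 = 01:00 on May 8 in Eucla.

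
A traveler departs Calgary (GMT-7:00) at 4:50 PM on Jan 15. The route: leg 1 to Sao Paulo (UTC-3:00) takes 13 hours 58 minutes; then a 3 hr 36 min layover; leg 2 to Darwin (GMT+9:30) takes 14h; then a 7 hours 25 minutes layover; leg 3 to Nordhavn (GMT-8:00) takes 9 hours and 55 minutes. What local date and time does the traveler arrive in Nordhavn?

4:44 PM on Jan 17

Convert departure to UTC: 4:50 PM + 7:00 = 11:50 PM UTC on Jan 15.
Add 13 hours 58 minutes leg 1 → 1:48 PM UTC (Jan 16).
Add 3 hours 36 minutes layover in Sao Paulo → 5:24 PM UTC.
Add 14 hours leg 2 → 7:24 AM UTC (Jan 17).
Add 7 hours and 25 minutes layover in Darwin → 2:49 PM UTC.
Add 9 hours and 55 minutes leg 3 → 12:44 AM UTC (Jan 18).
Nordhavn is UTC−8:00, so local arrival = 12:44 AM − 8:00 = 4:44 PM on Jan 17.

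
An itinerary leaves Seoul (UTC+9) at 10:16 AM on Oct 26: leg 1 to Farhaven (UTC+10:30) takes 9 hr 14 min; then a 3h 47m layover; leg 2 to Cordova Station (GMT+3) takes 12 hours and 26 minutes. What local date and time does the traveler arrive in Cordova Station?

5:43 AM on October 27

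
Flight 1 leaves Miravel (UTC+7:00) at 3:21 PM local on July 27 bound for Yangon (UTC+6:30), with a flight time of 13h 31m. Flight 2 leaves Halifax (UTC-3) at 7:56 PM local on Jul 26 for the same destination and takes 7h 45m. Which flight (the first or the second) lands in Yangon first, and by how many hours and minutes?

Flight 1 in UTC: 3:21 PM − 7:00 = 8:21 AM on Jul 27.
+13 hours 31 minutes → arrive 9:52 PM UTC on Jul 27.
Flight 2 in UTC: 7:56 PM + 3:00 = 10:56 PM on Jul 26.
+7 hours 45 minutes → arrive 6:41 AM UTC on Jul 27.
Flight 2 lands earlier by 15 hours 11 minutes.

the second, by 15 hours 11 minutes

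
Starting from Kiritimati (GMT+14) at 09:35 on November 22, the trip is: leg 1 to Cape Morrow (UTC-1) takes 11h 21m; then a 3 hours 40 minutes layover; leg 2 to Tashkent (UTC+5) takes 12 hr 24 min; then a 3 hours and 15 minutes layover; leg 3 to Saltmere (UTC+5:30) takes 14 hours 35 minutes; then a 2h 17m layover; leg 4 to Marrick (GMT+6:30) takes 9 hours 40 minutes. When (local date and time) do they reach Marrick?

11:17 on Nov 24

Convert departure to UTC: 09:35 − 14:00 = 19:35 UTC on Nov 21.
Add 11 hours 21 minutes leg 1 → 06:56 UTC (Nov 22).
Add 3 hours 40 minutes layover in Cape Morrow → 10:36 UTC.
Add 12 hours 24 minutes leg 2 → 23:00 UTC.
Add 3 hours 15 minutes layover in Tashkent → 02:15 UTC (Nov 23).
Add 14 hours and 35 minutes leg 3 → 16:50 UTC.
Add 2 hours 17 minutes layover in Saltmere → 19:07 UTC.
Add 9 hours 40 minutes leg 4 → 04:47 UTC (Nov 24).
Marrick is UTC+6:30, so local arrival = 04:47 + 6:30 = 11:17 on Nov 24.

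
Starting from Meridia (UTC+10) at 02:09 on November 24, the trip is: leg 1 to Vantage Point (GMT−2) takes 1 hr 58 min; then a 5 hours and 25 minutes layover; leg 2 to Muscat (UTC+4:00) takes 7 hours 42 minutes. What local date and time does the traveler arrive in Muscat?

11:14 on November 24

Convert departure to UTC: 02:09 − 10:00 = 16:09 UTC on Nov 23.
Add 1 hour 58 minutes leg 1 → 18:07 UTC.
Add 5 hours and 25 minutes layover in Vantage Point → 23:32 UTC.
Add 7 hours and 42 minutes leg 2 → 07:14 UTC (Nov 24).
Muscat is UTC+4:00, so local arrival = 07:14 + 4:00 = 11:14 on Nov 24.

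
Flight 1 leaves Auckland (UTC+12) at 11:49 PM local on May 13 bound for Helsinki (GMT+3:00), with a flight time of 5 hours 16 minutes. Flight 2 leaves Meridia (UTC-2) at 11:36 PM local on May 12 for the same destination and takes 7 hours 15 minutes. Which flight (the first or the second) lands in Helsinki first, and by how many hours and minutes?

the second, by 8 hours 14 minutes

Flight 1 in UTC: 11:49 PM − 12:00 = 11:49 AM on May 13.
+5 hours and 16 minutes → arrive 5:05 PM UTC on May 13.
Flight 2 in UTC: 11:36 PM + 2:00 = 1:36 AM on May 13.
+7 hours 15 minutes → arrive 8:51 AM UTC on May 13.
Flight 2 lands earlier by 8 hours 14 minutes.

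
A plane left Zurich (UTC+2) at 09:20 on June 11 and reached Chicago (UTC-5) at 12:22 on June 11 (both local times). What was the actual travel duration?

Departure in UTC: 09:20 − 2:00 = 07:20 on Jun 11.
Arrival in UTC: 12:22 + 5:00 = 17:22 on Jun 11.
Elapsed = 17:22 − 07:20 = 10 hours 2 minutes.

10 hours 2 minutes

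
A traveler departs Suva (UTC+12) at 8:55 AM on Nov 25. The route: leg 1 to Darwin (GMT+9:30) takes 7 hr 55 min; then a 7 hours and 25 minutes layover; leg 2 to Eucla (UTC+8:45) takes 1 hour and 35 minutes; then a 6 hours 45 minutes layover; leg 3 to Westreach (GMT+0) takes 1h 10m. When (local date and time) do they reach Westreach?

Convert departure to UTC: 8:55 AM − 12:00 = 8:55 PM UTC on Nov 24.
Add 7 hours 55 minutes leg 1 → 4:50 AM UTC (Nov 25).
Add 7 hours and 25 minutes layover in Darwin → 12:15 PM UTC.
Add 1 hour and 35 minutes leg 2 → 1:50 PM UTC.
Add 6 hours and 45 minutes layover in Eucla → 8:35 PM UTC.
Add 1 hour and 10 minutes leg 3 → 9:45 PM UTC.
Westreach is UTC+0, so local arrival is the same: 9:45 PM on Nov 25.

9:45 PM on November 25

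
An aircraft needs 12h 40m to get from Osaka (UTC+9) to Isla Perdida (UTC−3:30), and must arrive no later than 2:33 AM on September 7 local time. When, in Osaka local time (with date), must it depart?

2:23 AM on September 7

Target arrival in UTC: 2:33 AM + 3:30 = 6:03 AM on Sep 7.
Subtract 12 hours 40 minutes → departure 5:23 PM UTC on Sep 6.
Osaka is UTC+9:00: 5:23 PM + 9:00 = 2:23 AM on Sep 7.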